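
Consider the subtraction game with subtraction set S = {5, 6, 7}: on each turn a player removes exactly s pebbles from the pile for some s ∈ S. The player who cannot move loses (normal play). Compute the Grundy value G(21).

n :  0  1  2  3  4  5  6  7  8  9 10 11 12 13 14 15 16 17 18 19 20 21
G :  0  0  0  0  0  1  1  1  1  1  2  2  0  0  0  0  0  1  1  1  1  1

1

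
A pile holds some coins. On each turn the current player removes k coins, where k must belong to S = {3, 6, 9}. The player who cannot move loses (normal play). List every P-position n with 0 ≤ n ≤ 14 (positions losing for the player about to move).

0, 1, 2, 12, 13, 14

n :  0  1  2  3  4  5  6  7  8  9 10 11 12 13 14
G :  0  0  0  1  1  1  2  2  2  3  3  3  0  0  0
P-positions are exactly the n with G(n) = 0.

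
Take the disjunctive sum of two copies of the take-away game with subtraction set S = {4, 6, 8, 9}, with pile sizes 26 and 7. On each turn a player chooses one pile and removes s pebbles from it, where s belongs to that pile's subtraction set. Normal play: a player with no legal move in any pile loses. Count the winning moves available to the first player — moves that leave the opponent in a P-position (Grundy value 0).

5

All piles use S = {4, 6, 8, 9}:
G(0) = 0
G(1) = mex{} = 0
G(2) = mex{} = 0
G(3) = mex{} = 0
G(4) = mex{0} = 1
G(5) = mex{0} = 1
G(6) = mex{0,0} = 1
G(7) = mex{0,0} = 1
G(8) = mex{1,0,0} = 2
G(9) = mex{1,0,0,0} = 2
G(10) = mex{1,1,0,0} = 2
G(11) = mex{1,1,0,0} = 2
G(12) = mex{2,1,1,0} = 3
G(13) = mex{2,1,1,1} = 0
G(14) = mex{2,2,1,1} = 0
G(15) = mex{2,2,1,1} = 0
G(16) = mex{3,2,2,1} = 0
G(17) = mex{0,2,2,2} = 1
G(18) = mex{0,3,2,2} = 1
G(19) = mex{0,0,2,2} = 1
G(20) = mex{0,0,3,2} = 1
G(21) = mex{1,0,0,3} = 2
G(22) = mex{1,0,0,0} = 2
G(23) = mex{1,1,0,0} = 2
G(24) = mex{1,1,0,0} = 2
G(25) = mex{2,1,1,0} = 3
G(26) = mex{2,1,1,1} = 0
Pile A: G(26) = 0.
Pile B: G(7) = 1.
Combined Grundy value = 0 ⊕ 1 = 1.
A winning move leaves total XOR = 0, i.e. changes one component's Grundy value g to g ⊕ X where X is the current total.
Pile A: need g' = 0⊕1 = 1. Options: 26−4→G=2, 26−6→G=1, 26−8→G=1, 26−9→G=1. Hits: 3.
Pile B: need g' = 1⊕1 = 0. Options: 7−4→G=0, 7−6→G=0. Hits: 2.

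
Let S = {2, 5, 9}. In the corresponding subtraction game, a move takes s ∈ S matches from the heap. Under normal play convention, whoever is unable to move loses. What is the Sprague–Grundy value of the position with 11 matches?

0

n :  0  1  2  3  4  5  6  7  8  9 10 11
G :  0  0  1  1  0  2  1  0  0  1  1  0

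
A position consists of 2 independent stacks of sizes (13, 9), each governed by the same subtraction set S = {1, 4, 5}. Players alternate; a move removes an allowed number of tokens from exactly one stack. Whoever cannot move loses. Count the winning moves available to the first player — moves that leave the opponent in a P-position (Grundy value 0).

2

All stacks use S = {1, 4, 5}:
G(0) = 0
G(1) = mex{0} = 1
G(2) = mex{1} = 0
G(3) = mex{0} = 1
G(4) = mex{1,0} = 2
G(5) = mex{2,1,0} = 3
G(6) = mex{3,0,1} = 2
G(7) = mex{2,1,0} = 3
G(8) = mex{3,2,1} = 0
G(9) = mex{0,3,2} = 1
G(10) = mex{1,2,3} = 0
G(11) = mex{0,3,2} = 1
G(12) = mex{1,0,3} = 2
G(13) = mex{2,1,0} = 3
Stack A: G(13) = 3.
Stack B: G(9) = 1.
Combined Grundy value = 3 ⊕ 1 = 2.
A winning move leaves total XOR = 0, i.e. changes one component's Grundy value g to g ⊕ X where X is the current total.
Stack A: need g' = 3⊕2 = 1. Options: 13−1→G=2, 13−4→G=1, 13−5→G=0. Hits: 1.
Stack B: need g' = 1⊕2 = 3. Options: 9−1→G=0, 9−4→G=3, 9−5→G=2. Hits: 1.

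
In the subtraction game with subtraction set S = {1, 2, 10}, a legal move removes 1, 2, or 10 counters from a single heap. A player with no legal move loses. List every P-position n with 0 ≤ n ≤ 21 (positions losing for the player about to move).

n :  0  1  2  3  4  5  6  7  8  9 10 11 12 13 14 15 16 17 18 19 20 21
G :  0  1  2  0  1  2  0  1  2  0  1  2  0  1  2  0  1  2  0  1  2  0
P-positions are exactly the n with G(n) = 0.

0, 3, 6, 9, 12, 15, 18, 21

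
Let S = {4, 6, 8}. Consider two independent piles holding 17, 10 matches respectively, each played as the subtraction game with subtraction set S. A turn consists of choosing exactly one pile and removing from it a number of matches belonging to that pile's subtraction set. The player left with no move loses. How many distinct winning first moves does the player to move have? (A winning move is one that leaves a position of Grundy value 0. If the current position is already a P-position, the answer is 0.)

All piles use S = {4, 6, 8}:
G(0) = 0
G(1) = mex{} = 0
G(2) = mex{} = 0
G(3) = mex{} = 0
G(4) = mex{0} = 1
G(5) = mex{0} = 1
G(6) = mex{0,0} = 1
G(7) = mex{0,0} = 1
G(8) = mex{1,0,0} = 2
G(9) = mex{1,0,0} = 2
G(10) = mex{1,1,0} = 2
G(11) = mex{1,1,0} = 2
G(12) = mex{2,1,1} = 0
G(13) = mex{2,1,1} = 0
G(14) = mex{2,2,1} = 0
G(15) = mex{2,2,1} = 0
G(16) = mex{0,2,2} = 1
G(17) = mex{0,2,2} = 1
Pile A: G(17) = 1.
Pile B: G(10) = 2.
Combined Grundy value = 1 ⊕ 2 = 3.
A winning move leaves total XOR = 0, i.e. changes one component's Grundy value g to g ⊕ X where X is the current total.
Pile A: need g' = 1⊕3 = 2. Options: 17−4→G=0, 17−6→G=2, 17−8→G=2. Hits: 2.
Pile B: need g' = 2⊕3 = 1. Options: 10−4→G=1, 10−6→G=1, 10−8→G=0. Hits: 2.

4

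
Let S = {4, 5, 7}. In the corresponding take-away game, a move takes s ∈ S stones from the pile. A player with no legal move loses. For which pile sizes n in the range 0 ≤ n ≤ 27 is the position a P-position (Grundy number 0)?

0, 1, 2, 3, 11, 12, 13, 14, 22, 23, 24, 25

n :  0  1  2  3  4  5  6  7  8  9 10 11 12 13 14 15 16 17 18 19 20 21 22 23 24 25 26 27
G :  0  0  0  0  1  1  1  1  2  2  2  0  0  0  0  1  1  1  1  2  2  2  0  0  0  0  1  1
P-positions are exactly the n with G(n) = 0.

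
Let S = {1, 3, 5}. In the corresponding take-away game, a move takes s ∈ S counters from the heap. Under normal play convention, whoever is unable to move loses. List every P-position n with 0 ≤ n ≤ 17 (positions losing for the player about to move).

0, 2, 4, 6, 8, 10, 12, 14, 16

n :  0  1  2  3  4  5  6  7  8  9 10 11 12 13 14 15 16 17
G :  0  1  0  1  0  1  0  1  0  1  0  1  0  1  0  1  0  1
P-positions are exactly the n with G(n) = 0.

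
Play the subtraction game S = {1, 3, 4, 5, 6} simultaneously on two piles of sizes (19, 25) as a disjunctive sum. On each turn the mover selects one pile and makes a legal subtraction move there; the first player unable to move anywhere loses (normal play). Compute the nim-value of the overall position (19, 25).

2

All piles use S = {1, 3, 4, 5, 6}:
G(0) = 0
G(1) = mex{0} = 1
G(2) = mex{1} = 0
G(3) = mex{0,0} = 1
G(4) = mex{1,1,0} = 2
G(5) = mex{2,0,1,0} = 3
G(6) = mex{3,1,0,1,0} = 2
G(7) = mex{2,2,1,0,1} = 3
G(8) = mex{3,3,2,1,0} = 4
G(9) = mex{4,2,3,2,1} = 0
G(10) = mex{0,3,2,3,2} = 1
G(11) = mex{1,4,3,2,3} = 0
G(12) = mex{0,0,4,3,2} = 1
G(13) = mex{1,1,0,4,3} = 2
G(14) = mex{2,0,1,0,4} = 3
G(15) = mex{3,1,0,1,0} = 2
G(16) = mex{2,2,1,0,1} = 3
G(17) = mex{3,3,2,1,0} = 4
G(18) = mex{4,2,3,2,1} = 0
G(19) = mex{0,3,2,3,2} = 1
G(20) = mex{1,4,3,2,3} = 0
G(21) = mex{0,0,4,3,2} = 1
G(22) = mex{1,1,0,4,3} = 2
G(23) = mex{2,0,1,0,4} = 3
G(24) = mex{3,1,0,1,0} = 2
G(25) = mex{2,2,1,0,1} = 3
Pile A: G(19) = 1.
Pile B: G(25) = 3.
Combined Grundy value = 1 ⊕ 3 = 2.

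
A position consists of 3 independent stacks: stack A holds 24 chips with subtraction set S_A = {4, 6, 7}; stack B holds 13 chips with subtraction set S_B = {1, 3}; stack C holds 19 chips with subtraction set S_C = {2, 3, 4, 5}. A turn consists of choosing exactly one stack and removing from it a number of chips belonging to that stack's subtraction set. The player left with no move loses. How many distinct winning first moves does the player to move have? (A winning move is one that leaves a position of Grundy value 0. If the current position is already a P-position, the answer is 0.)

Stack A, S = {4, 6, 7}:
G(0) = 0
G(1) = mex{} = 0
G(2) = mex{} = 0
G(3) = mex{} = 0
G(4) = mex{0} = 1
G(5) = mex{0} = 1
G(6) = mex{0,0} = 1
G(7) = mex{0,0,0} = 1
G(8) = mex{1,0,0} = 2
G(9) = mex{1,0,0} = 2
G(10) = mex{1,1,0} = 2
G(11) = mex{1,1,1} = 0
G(12) = mex{2,1,1} = 0
G(13) = mex{2,1,1} = 0
G(14) = mex{2,2,1} = 0
G(15) = mex{0,2,2} = 1
G(16) = mex{0,2,2} = 1
G(17) = mex{0,0,2} = 1
G(18) = mex{0,0,0} = 1
G(19) = mex{1,0,0} = 2
G(20) = mex{1,0,0} = 2
G(21) = mex{1,1,0} = 2
G(22) = mex{1,1,1} = 0
G(23) = mex{2,1,1} = 0
G(24) = mex{2,1,1} = 0
G_A(24) = 0.
Stack B, S = {1, 3}:
G(0) = 0
G(1) = mex{0} = 1
G(2) = mex{1} = 0
G(3) = mex{0,0} = 1
G(4) = mex{1,1} = 0
G(5) = mex{0,0} = 1
G(6) = mex{1,1} = 0
G(7) = mex{0,0} = 1
G(8) = mex{1,1} = 0
G(9) = mex{0,0} = 1
G(10) = mex{1,1} = 0
G(11) = mex{0,0} = 1
G(12) = mex{1,1} = 0
G(13) = mex{0,0} = 1
G_B(13) = 1.
Stack C, S = {2, 3, 4, 5}:
n :  0  1  2  3  4  5  6  7  8  9 10 11 12 13 14 15 16 17 18 19
G :  0  0  1  1  2  2  3  0  0  1  1  2  2  3  0  0  1  1  2  2
G_C(19) = 2.
Combined Grundy value = 0 ⊕ 1 ⊕ 2 = 3.
A winning move leaves total XOR = 0, i.e. changes one component's Grundy value g to g ⊕ X where X is the current total.
Stack A: need g' = 0⊕3 = 3. Options: 24−4→G=2, 24−6→G=1, 24−7→G=1. Hits: 0.
Stack B: need g' = 1⊕3 = 2. Options: 13−1→G=0, 13−3→G=0. Hits: 0.
Stack C: need g' = 2⊕3 = 1. Options: 19−2→G=1, 19−3→G=1, 19−4→G=0, 19−5→G=0. Hits: 2.

2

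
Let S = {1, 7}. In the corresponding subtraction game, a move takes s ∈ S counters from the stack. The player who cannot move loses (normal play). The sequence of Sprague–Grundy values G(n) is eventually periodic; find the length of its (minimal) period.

2

n :  0  1  2  3  4  5  6  7  8  9 10 11 12 13 14
G :  0  1  0  1  0  1  0  1  0  1  0  1  0  1  0
G(n+2) = G(n) holds for n = 0,…,6 (a full window of length max(S) = 7), so the sequence is purely periodic with period 2.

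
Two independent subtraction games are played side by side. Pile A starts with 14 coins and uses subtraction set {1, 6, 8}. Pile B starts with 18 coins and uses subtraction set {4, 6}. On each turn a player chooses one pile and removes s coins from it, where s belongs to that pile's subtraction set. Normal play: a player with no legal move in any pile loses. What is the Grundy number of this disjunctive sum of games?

2

Pile A, S = {1, 6, 8}:
G(0) = 0
G(1) = mex{0} = 1
G(2) = mex{1} = 0
G(3) = mex{0} = 1
G(4) = mex{1} = 0
G(5) = mex{0} = 1
G(6) = mex{1,0} = 2
G(7) = mex{2,1} = 0
G(8) = mex{0,0,0} = 1
G(9) = mex{1,1,1} = 0
G(10) = mex{0,0,0} = 1
G(11) = mex{1,1,1} = 0
G(12) = mex{0,2,0} = 1
G(13) = mex{1,0,1} = 2
G(14) = mex{2,1,2} = 0
G_A(14) = 0.
Pile B, S = {4, 6}:
n :  0  1  2  3  4  5  6  7  8  9 10 11 12 13 14 15 16 17 18
G :  0  0  0  0  1  1  1  1  2  2  0  0  0  0  1  1  1  1  2
G_B(18) = 2.
Combined Grundy value = 0 ⊕ 2 = 2.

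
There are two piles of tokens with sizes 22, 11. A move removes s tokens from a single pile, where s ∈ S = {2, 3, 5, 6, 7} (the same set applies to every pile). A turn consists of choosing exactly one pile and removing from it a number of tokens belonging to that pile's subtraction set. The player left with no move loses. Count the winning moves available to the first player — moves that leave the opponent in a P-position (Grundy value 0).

3

All piles use S = {2, 3, 5, 6, 7}:
n :  0  1  2  3  4  5  6  7  8  9 10 11 12 13 14 15 16 17 18 19 20 21 22
G :  0  0  1  1  2  2  3  3  4  0  0  1  1  2  2  3  3  4  0  0  1  1  2
Pile A: G(22) = 2.
Pile B: G(11) = 1.
Combined Grundy value = 2 ⊕ 1 = 3.
A winning move leaves total XOR = 0, i.e. changes one component's Grundy value g to g ⊕ X where X is the current total.
Pile A: need g' = 2⊕3 = 1. Options: 22−2→G=1, 22−3→G=0, 22−5→G=4, 22−6→G=3, 22−7→G=3. Hits: 1.
Pile B: need g' = 1⊕3 = 2. Options: 11−2→G=0, 11−3→G=4, 11−5→G=3, 11−6→G=2, 11−7→G=2. Hits: 2.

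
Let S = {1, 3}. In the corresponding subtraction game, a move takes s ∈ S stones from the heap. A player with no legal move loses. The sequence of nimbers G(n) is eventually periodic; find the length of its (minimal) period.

n :  0  1  2  3  4  5  6  7  8  9 10 11 12 13 14
G :  0  1  0  1  0  1  0  1  0  1  0  1  0  1  0
G(n+2) = G(n) holds for n = 0,…,2 (a full window of length max(S) = 3), so the sequence is purely periodic with period 2.

2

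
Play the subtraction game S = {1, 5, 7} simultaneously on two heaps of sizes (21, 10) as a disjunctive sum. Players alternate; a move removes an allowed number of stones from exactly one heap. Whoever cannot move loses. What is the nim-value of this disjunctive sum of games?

1

All heaps use S = {1, 5, 7}:
n :  0  1  2  3  4  5  6  7  8  9 10 11 12 13 14 15 16 17 18 19 20 21
G :  0  1  0  1  0  1  0  1  0  1  0  1  0  1  0  1  0  1  0  1  0  1
Heap A: G(21) = 1.
Heap B: G(10) = 0.
Combined Grundy value = 1 ⊕ 0 = 1.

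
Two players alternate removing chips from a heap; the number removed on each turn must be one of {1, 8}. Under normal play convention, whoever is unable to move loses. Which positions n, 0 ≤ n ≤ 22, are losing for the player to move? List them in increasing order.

0, 2, 4, 6, 9, 11, 13, 15, 18, 20, 22

n :  0  1  2  3  4  5  6  7  8  9 10 11 12 13 14 15 16 17 18 19 20 21 22
G :  0  1  0  1  0  1  0  1  2  0  1  0  1  0  1  0  1  2  0  1  0  1  0
P-positions are exactly the n with G(n) = 0.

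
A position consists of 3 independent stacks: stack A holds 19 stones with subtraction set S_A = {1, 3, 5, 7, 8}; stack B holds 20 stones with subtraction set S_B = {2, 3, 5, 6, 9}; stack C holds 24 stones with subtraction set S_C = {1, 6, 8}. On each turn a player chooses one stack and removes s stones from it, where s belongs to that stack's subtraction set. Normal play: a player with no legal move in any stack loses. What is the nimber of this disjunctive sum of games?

1

Stack A, S = {1, 3, 5, 7, 8}:
n :  0  1  2  3  4  5  6  7  8  9 10 11 12 13 14 15 16 17 18 19
G :  0  1  0  1  0  1  0  1  2  3  2  3  2  3  2  0  1  0  1  0
G_A(19) = 0.
Stack B, S = {2, 3, 5, 6, 9}:
n :  0  1  2  3  4  5  6  7  8  9 10 11 12 13 14 15 16 17 18 19 20
G :  0  0  1  1  2  2  3  3  0  4  1  5  0  4  1  2  0  3  1  2  0
G_B(20) = 0.
Stack C, S = {1, 6, 8}:
G(0) = 0
G(1) = mex{0} = 1
G(2) = mex{1} = 0
G(3) = mex{0} = 1
G(4) = mex{1} = 0
G(5) = mex{0} = 1
G(6) = mex{1,0} = 2
G(7) = mex{2,1} = 0
G(8) = mex{0,0,0} = 1
G(9) = mex{1,1,1} = 0
G(10) = mex{0,0,0} = 1
G(11) = mex{1,1,1} = 0
G(12) = mex{0,2,0} = 1
G(13) = mex{1,0,1} = 2
G(14) = mex{2,1,2} = 0
G(15) = mex{0,0,0} = 1
G(16) = mex{1,1,1} = 0
G(17) = mex{0,0,0} = 1
G(18) = mex{1,1,1} = 0
G(19) = mex{0,2,0} = 1
G(20) = mex{1,0,1} = 2
G(21) = mex{2,1,2} = 0
G(22) = mex{0,0,0} = 1
G(23) = mex{1,1,1} = 0
G(24) = mex{0,0,0} = 1
G_C(24) = 1.
Combined Grundy value = 0 ⊕ 0 ⊕ 1 = 1.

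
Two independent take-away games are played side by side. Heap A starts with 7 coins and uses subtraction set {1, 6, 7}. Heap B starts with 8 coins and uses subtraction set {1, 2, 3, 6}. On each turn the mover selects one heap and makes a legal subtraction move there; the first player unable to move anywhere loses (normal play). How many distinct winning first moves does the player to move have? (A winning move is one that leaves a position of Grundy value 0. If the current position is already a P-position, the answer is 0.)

Heap A, S = {1, 6, 7}:
n : 0 1 2 3 4 5 6 7
G : 0 1 0 1 0 1 2 3
G_A(7) = 3.
Heap B, S = {1, 2, 3, 6}:
G(0) = 0
G(1) = mex{0} = 1
G(2) = mex{1,0} = 2
G(3) = mex{2,1,0} = 3
G(4) = mex{3,2,1} = 0
G(5) = mex{0,3,2} = 1
G(6) = mex{1,0,3,0} = 2
G(7) = mex{2,1,0,1} = 3
G(8) = mex{3,2,1,2} = 0
G_B(8) = 0.
Combined Grundy value = 3 ⊕ 0 = 3.
A winning move leaves total XOR = 0, i.e. changes one component's Grundy value g to g ⊕ X where X is the current total.
Heap A: need g' = 3⊕3 = 0. Options: 7−1→G=2, 7−6→G=1, 7−7→G=0. Hits: 1.
Heap B: need g' = 0⊕3 = 3. Options: 8−1→G=3, 8−2→G=2, 8−3→G=1, 8−6→G=2. Hits: 1.

2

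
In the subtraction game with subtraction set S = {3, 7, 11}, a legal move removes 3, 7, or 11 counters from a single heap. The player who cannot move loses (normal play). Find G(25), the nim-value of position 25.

n :  0  1  2  3  4  5  6  7  8  9 10 11 12 13 14 15 16 17 18 19 20 21 22 23 24 25
G :  0  0  0  1  1  1  0  2  2  1  0  3  2  1  0  0  0  1  1  1  0  2  2  1  0  3

3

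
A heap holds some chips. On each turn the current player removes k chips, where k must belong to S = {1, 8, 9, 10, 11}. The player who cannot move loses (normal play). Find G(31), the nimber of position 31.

n :  0  1  2  3  4  5  6  7  8  9 10 11 12 13 14 15 16 17 18 19 20 21 22 23 24 25 26 27 28 29 30 31
G :  0  1  0  1  0  1  0  1  2  3  2  3  2  3  2  3  4  5  0  1  0  1  0  1  0  1  2  3  2  3  2  3

3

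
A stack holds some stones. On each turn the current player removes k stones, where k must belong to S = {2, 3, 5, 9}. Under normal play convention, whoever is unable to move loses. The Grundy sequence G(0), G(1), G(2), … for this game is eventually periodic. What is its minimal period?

7

G(0) = 0
G(1) = mex{} = 0
G(2) = mex{0} = 1
G(3) = mex{0,0} = 1
G(4) = mex{1,0} = 2
G(5) = mex{1,1,0} = 2
G(6) = mex{2,1,0} = 3
G(7) = mex{2,2,1} = 0
G(8) = mex{3,2,1} = 0
G(9) = mex{0,3,2,0} = 1
G(10) = mex{0,0,2,0} = 1
G(11) = mex{1,0,3,1} = 2
G(12) = mex{1,1,0,1} = 2
G(13) = mex{2,1,0,2} = 3
G(14) = mex{2,2,1,2} = 0
G(15) = mex{3,2,1,3} = 0
G(16) = mex{0,3,2,0} = 1
G(17) = mex{0,0,2,0} = 1
G(n+7) = G(n) holds for n = 0,…,8 (a full window of length max(S) = 9), so the sequence is purely periodic with period 7.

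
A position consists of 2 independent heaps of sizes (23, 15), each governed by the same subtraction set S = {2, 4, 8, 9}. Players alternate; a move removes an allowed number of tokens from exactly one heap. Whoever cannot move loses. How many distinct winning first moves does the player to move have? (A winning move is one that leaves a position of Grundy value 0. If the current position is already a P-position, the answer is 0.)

4

All heaps use S = {2, 4, 8, 9}:
G(0) = 0
G(1) = mex{} = 0
G(2) = mex{0} = 1
G(3) = mex{0} = 1
G(4) = mex{1,0} = 2
G(5) = mex{1,0} = 2
G(6) = mex{2,1} = 0
G(7) = mex{2,1} = 0
G(8) = mex{0,2,0} = 1
G(9) = mex{0,2,0,0} = 1
G(10) = mex{1,0,1,0} = 2
G(11) = mex{1,0,1,1} = 2
G(12) = mex{2,1,2,1} = 0
G(13) = mex{2,1,2,2} = 0
G(14) = mex{0,2,0,2} = 1
G(15) = mex{0,2,0,0} = 1
G(16) = mex{1,0,1,0} = 2
G(17) = mex{1,0,1,1} = 2
G(18) = mex{2,1,2,1} = 0
G(19) = mex{2,1,2,2} = 0
G(20) = mex{0,2,0,2} = 1
G(21) = mex{0,2,0,0} = 1
G(22) = mex{1,0,1,0} = 2
G(23) = mex{1,0,1,1} = 2
Heap A: G(23) = 2.
Heap B: G(15) = 1.
Combined Grundy value = 2 ⊕ 1 = 3.
A winning move leaves total XOR = 0, i.e. changes one component's Grundy value g to g ⊕ X where X is the current total.
Heap A: need g' = 2⊕3 = 1. Options: 23−2→G=1, 23−4→G=0, 23−8→G=1, 23−9→G=1. Hits: 3.
Heap B: need g' = 1⊕3 = 2. Options: 15−2→G=0, 15−4→G=2, 15−8→G=0, 15−9→G=0. Hits: 1.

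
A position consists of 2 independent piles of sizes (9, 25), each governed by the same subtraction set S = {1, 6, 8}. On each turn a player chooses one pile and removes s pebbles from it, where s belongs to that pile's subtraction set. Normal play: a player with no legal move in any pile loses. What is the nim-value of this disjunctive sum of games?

0

All piles use S = {1, 6, 8}:
G(0) = 0
G(1) = mex{0} = 1
G(2) = mex{1} = 0
G(3) = mex{0} = 1
G(4) = mex{1} = 0
G(5) = mex{0} = 1
G(6) = mex{1,0} = 2
G(7) = mex{2,1} = 0
G(8) = mex{0,0,0} = 1
G(9) = mex{1,1,1} = 0
G(10) = mex{0,0,0} = 1
G(11) = mex{1,1,1} = 0
G(12) = mex{0,2,0} = 1
G(13) = mex{1,0,1} = 2
G(14) = mex{2,1,2} = 0
G(15) = mex{0,0,0} = 1
G(16) = mex{1,1,1} = 0
G(17) = mex{0,0,0} = 1
G(18) = mex{1,1,1} = 0
G(19) = mex{0,2,0} = 1
G(20) = mex{1,0,1} = 2
G(21) = mex{2,1,2} = 0
G(22) = mex{0,0,0} = 1
G(23) = mex{1,1,1} = 0
G(24) = mex{0,0,0} = 1
G(25) = mex{1,1,1} = 0
Pile A: G(9) = 0.
Pile B: G(25) = 0.
Combined Grundy value = 0 ⊕ 0 = 0.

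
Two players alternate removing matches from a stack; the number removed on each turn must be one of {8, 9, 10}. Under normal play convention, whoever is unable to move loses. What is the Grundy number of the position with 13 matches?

1

G(0) = 0
G(1) = mex{} = 0
G(2) = mex{} = 0
G(3) = mex{} = 0
G(4) = mex{} = 0
G(5) = mex{} = 0
G(6) = mex{} = 0
G(7) = mex{} = 0
G(8) = mex{0} = 1
G(9) = mex{0,0} = 1
G(10) = mex{0,0,0} = 1
G(11) = mex{0,0,0} = 1
G(12) = mex{0,0,0} = 1
G(13) = mex{0,0,0} = 1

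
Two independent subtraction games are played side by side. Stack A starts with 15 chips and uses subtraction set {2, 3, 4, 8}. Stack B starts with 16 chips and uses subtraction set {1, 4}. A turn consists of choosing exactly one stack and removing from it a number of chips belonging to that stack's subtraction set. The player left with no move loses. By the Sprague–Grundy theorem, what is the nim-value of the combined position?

0

Stack A, S = {2, 3, 4, 8}:
G(0) = 0
G(1) = mex{} = 0
G(2) = mex{0} = 1
G(3) = mex{0,0} = 1
G(4) = mex{1,0,0} = 2
G(5) = mex{1,1,0} = 2
G(6) = mex{2,1,1} = 0
G(7) = mex{2,2,1} = 0
G(8) = mex{0,2,2,0} = 1
G(9) = mex{0,0,2,0} = 1
G(10) = mex{1,0,0,1} = 2
G(11) = mex{1,1,0,1} = 2
G(12) = mex{2,1,1,2} = 0
G(13) = mex{2,2,1,2} = 0
G(14) = mex{0,2,2,0} = 1
G(15) = mex{0,0,2,0} = 1
G_A(15) = 1.
Stack B, S = {1, 4}:
n :  0  1  2  3  4  5  6  7  8  9 10 11 12 13 14 15 16
G :  0  1  0  1  2  0  1  0  1  2  0  1  0  1  2  0  1
G_B(16) = 1.
Combined Grundy value = 1 ⊕ 1 = 0.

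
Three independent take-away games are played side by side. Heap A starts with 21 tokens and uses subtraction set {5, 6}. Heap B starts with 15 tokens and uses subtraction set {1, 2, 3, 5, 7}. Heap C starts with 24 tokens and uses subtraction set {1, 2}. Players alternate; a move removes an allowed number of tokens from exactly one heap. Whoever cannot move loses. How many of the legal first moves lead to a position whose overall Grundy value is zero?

3

Heap A, S = {5, 6}:
G(0) = 0
G(1) = mex{} = 0
G(2) = mex{} = 0
G(3) = mex{} = 0
G(4) = mex{} = 0
G(5) = mex{0} = 1
G(6) = mex{0,0} = 1
G(7) = mex{0,0} = 1
G(8) = mex{0,0} = 1
G(9) = mex{0,0} = 1
G(10) = mex{1,0} = 2
G(11) = mex{1,1} = 0
G(12) = mex{1,1} = 0
G(13) = mex{1,1} = 0
G(14) = mex{1,1} = 0
G(15) = mex{2,1} = 0
G(16) = mex{0,2} = 1
G(17) = mex{0,0} = 1
G(18) = mex{0,0} = 1
G(19) = mex{0,0} = 1
G(20) = mex{0,0} = 1
G(21) = mex{1,0} = 2
G_A(21) = 2.
Heap B, S = {1, 2, 3, 5, 7}:
n :  0  1  2  3  4  5  6  7  8  9 10 11 12 13 14 15
G :  0  1  2  3  0  1  2  3  0  1  2  3  0  1  2  3
G_B(15) = 3.
Heap C, S = {1, 2}:
G(0) = 0
G(1) = mex{0} = 1
G(2) = mex{1,0} = 2
G(3) = mex{2,1} = 0
G(4) = mex{0,2} = 1
G(5) = mex{1,0} = 2
G(6) = mex{2,1} = 0
G(7) = mex{0,2} = 1
G(8) = mex{1,0} = 2
G(9) = mex{2,1} = 0
G(10) = mex{0,2} = 1
G(11) = mex{1,0} = 2
G(12) = mex{2,1} = 0
G(13) = mex{0,2} = 1
G(14) = mex{1,0} = 2
G(15) = mex{2,1} = 0
G(16) = mex{0,2} = 1
G(17) = mex{1,0} = 2
G(18) = mex{2,1} = 0
G(19) = mex{0,2} = 1
G(20) = mex{1,0} = 2
G(21) = mex{2,1} = 0
G(22) = mex{0,2} = 1
G(23) = mex{1,0} = 2
G(24) = mex{2,1} = 0
G_C(24) = 0.
Combined Grundy value = 2 ⊕ 3 ⊕ 0 = 1.
A winning move leaves total XOR = 0, i.e. changes one component's Grundy value g to g ⊕ X where X is the current total.
Heap A: need g' = 2⊕1 = 3. Options: 21−5→G=1, 21−6→G=0. Hits: 0.
Heap B: need g' = 3⊕1 = 2. Options: 15−1→G=2, 15−2→G=1, 15−3→G=0, 15−5→G=2, 15−7→G=0. Hits: 2.
Heap C: need g' = 0⊕1 = 1. Options: 24−1→G=2, 24−2→G=1. Hits: 1.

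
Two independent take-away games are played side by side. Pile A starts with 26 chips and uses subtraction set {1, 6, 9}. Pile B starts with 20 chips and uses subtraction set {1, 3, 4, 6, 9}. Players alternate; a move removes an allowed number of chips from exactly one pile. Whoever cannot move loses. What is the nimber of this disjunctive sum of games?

Pile A, S = {1, 6, 9}:
n :  0  1  2  3  4  5  6  7  8  9 10 11 12 13 14 15 16 17 18 19 20 21 22 23 24 25 26
G :  0  1  0  1  0  1  2  0  1  2  3  2  0  1  0  1  2  0  1  0  1  2  0  1  0  1  2
G_A(26) = 2.
Pile B, S = {1, 3, 4, 6, 9}:
G(0) = 0
G(1) = mex{0} = 1
G(2) = mex{1} = 0
G(3) = mex{0,0} = 1
G(4) = mex{1,1,0} = 2
G(5) = mex{2,0,1} = 3
G(6) = mex{3,1,0,0} = 2
G(7) = mex{2,2,1,1} = 0
G(8) = mex{0,3,2,0} = 1
G(9) = mex{1,2,3,1,0} = 4
G(10) = mex{4,0,2,2,1} = 3
G(11) = mex{3,1,0,3,0} = 2
G(12) = mex{2,4,1,2,1} = 0
G(13) = mex{0,3,4,0,2} = 1
G(14) = mex{1,2,3,1,3} = 0
G(15) = mex{0,0,2,4,2} = 1
G(16) = mex{1,1,0,3,0} = 2
G(17) = mex{2,0,1,2,1} = 3
G(18) = mex{3,1,0,0,4} = 2
G(19) = mex{2,2,1,1,3} = 0
G(20) = mex{0,3,2,0,2} = 1
G_B(20) = 1.
Combined Grundy value = 2 ⊕ 1 = 3.

3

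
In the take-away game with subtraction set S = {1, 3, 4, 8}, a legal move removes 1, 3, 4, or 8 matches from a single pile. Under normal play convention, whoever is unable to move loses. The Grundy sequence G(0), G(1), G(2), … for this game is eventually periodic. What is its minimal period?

7

G(0) = 0
G(1) = mex{0} = 1
G(2) = mex{1} = 0
G(3) = mex{0,0} = 1
G(4) = mex{1,1,0} = 2
G(5) = mex{2,0,1} = 3
G(6) = mex{3,1,0} = 2
G(7) = mex{2,2,1} = 0
G(8) = mex{0,3,2,0} = 1
G(9) = mex{1,2,3,1} = 0
G(10) = mex{0,0,2,0} = 1
G(11) = mex{1,1,0,1} = 2
G(12) = mex{2,0,1,2} = 3
G(13) = mex{3,1,0,3} = 2
G(14) = mex{2,2,1,2} = 0
G(15) = mex{0,3,2,0} = 1
G(16) = mex{1,2,3,1} = 0
G(n+7) = G(n) holds for n = 0,…,7 (a full window of length max(S) = 8), so the sequence is purely periodic with period 7.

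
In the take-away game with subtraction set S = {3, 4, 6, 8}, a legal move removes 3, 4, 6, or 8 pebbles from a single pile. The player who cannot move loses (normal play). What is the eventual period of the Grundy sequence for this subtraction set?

11

G(0) = 0
G(1) = mex{} = 0
G(2) = mex{} = 0
G(3) = mex{0} = 1
G(4) = mex{0,0} = 1
G(5) = mex{0,0} = 1
G(6) = mex{1,0,0} = 2
G(7) = mex{1,1,0} = 2
G(8) = mex{1,1,0,0} = 2
G(9) = mex{2,1,1,0} = 3
G(10) = mex{2,2,1,0} = 3
G(11) = mex{2,2,1,1} = 0
G(12) = mex{3,2,2,1} = 0
G(13) = mex{3,3,2,1} = 0
G(14) = mex{0,3,2,2} = 1
G(15) = mex{0,0,3,2} = 1
G(16) = mex{0,0,3,2} = 1
G(17) = mex{1,0,0,3} = 2
G(18) = mex{1,1,0,3} = 2
G(19) = mex{1,1,0,0} = 2
G(20) = mex{2,1,1,0} = 3
G(21) = mex{2,2,1,0} = 3
G(22) = mex{2,2,1,1} = 0
G(23) = mex{3,2,2,1} = 0
G(n+11) = G(n) holds for n = 0,…,7 (a full window of length max(S) = 8), so the sequence is purely periodic with period 11.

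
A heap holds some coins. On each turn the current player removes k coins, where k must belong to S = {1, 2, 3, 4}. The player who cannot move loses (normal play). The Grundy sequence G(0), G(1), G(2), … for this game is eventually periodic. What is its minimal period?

5

n :  0  1  2  3  4  5  6  7  8  9 10 11 12 13 14
G :  0  1  2  3  4  0  1  2  3  4  0  1  2  3  4
G(n+5) = G(n) holds for n = 0,…,3 (a full window of length max(S) = 4), so the sequence is purely periodic with period 5.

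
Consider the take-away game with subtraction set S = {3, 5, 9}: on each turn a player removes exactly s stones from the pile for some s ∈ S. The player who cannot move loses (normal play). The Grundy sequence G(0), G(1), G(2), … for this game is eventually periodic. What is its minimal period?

2

n :  0  1  2  3  4  5  6  7  8  9 10 11 12 13 14 15 16 17 18 19 20 21 22 23 24 25 26
G :  0  0  0  1  1  1  2  2  0  3  3  1  0  2  0  1  0  1  0  1  0  1  0  1  0  1  0
From n = 14 onward G(n+2) = G(n); since this holds over max(S) = 9 consecutive positions the period is 2 (pre-period 14).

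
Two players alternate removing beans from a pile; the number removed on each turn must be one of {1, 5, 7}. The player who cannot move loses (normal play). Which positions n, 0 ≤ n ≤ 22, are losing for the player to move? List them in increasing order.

0, 2, 4, 6, 8, 10, 12, 14, 16, 18, 20, 22

n :  0  1  2  3  4  5  6  7  8  9 10 11 12 13 14 15 16 17 18 19 20 21 22
G :  0  1  0  1  0  1  0  1  0  1  0  1  0  1  0  1  0  1  0  1  0  1  0
P-positions are exactly the n with G(n) = 0.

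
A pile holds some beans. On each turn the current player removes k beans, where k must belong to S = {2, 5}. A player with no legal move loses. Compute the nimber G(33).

2

n :  0  1  2  3  4  5  6  7  8  9 10 11 12 13 14 15 16 17 18 19 20 21 22 23 24 25 26 27 28 29 30 31 32 33
G :  0  0  1  1  0  2  1  0  0  1  1  0  2  1  0  0  1  1  0  2  1  0  0  1  1  0  2  1  0  0  1  1  0  2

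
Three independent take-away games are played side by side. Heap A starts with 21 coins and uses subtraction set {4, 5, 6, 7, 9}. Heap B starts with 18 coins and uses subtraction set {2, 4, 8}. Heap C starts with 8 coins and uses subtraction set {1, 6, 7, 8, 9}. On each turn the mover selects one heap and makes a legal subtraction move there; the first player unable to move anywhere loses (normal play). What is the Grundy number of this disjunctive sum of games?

0

Heap A, S = {4, 5, 6, 7, 9}:
G(0) = 0
G(1) = mex{} = 0
G(2) = mex{} = 0
G(3) = mex{} = 0
G(4) = mex{0} = 1
G(5) = mex{0,0} = 1
G(6) = mex{0,0,0} = 1
G(7) = mex{0,0,0,0} = 1
G(8) = mex{1,0,0,0} = 2
G(9) = mex{1,1,0,0,0} = 2
G(10) = mex{1,1,1,0,0} = 2
G(11) = mex{1,1,1,1,0} = 2
G(12) = mex{2,1,1,1,0} = 3
G(13) = mex{2,2,1,1,1} = 0
G(14) = mex{2,2,2,1,1} = 0
G(15) = mex{2,2,2,2,1} = 0
G(16) = mex{3,2,2,2,1} = 0
G(17) = mex{0,3,2,2,2} = 1
G(18) = mex{0,0,3,2,2} = 1
G(19) = mex{0,0,0,3,2} = 1
G(20) = mex{0,0,0,0,2} = 1
G(21) = mex{1,0,0,0,3} = 2
G_A(21) = 2.
Heap B, S = {2, 4, 8}:
G(0) = 0
G(1) = mex{} = 0
G(2) = mex{0} = 1
G(3) = mex{0} = 1
G(4) = mex{1,0} = 2
G(5) = mex{1,0} = 2
G(6) = mex{2,1} = 0
G(7) = mex{2,1} = 0
G(8) = mex{0,2,0} = 1
G(9) = mex{0,2,0} = 1
G(10) = mex{1,0,1} = 2
G(11) = mex{1,0,1} = 2
G(12) = mex{2,1,2} = 0
G(13) = mex{2,1,2} = 0
G(14) = mex{0,2,0} = 1
G(15) = mex{0,2,0} = 1
G(16) = mex{1,0,1} = 2
G(17) = mex{1,0,1} = 2
G(18) = mex{2,1,2} = 0
G_B(18) = 0.
Heap C, S = {1, 6, 7, 8, 9}:
n : 0 1 2 3 4 5 6 7 8
G : 0 1 0 1 0 1 2 3 2
G_C(8) = 2.
Combined Grundy value = 2 ⊕ 0 ⊕ 2 = 0.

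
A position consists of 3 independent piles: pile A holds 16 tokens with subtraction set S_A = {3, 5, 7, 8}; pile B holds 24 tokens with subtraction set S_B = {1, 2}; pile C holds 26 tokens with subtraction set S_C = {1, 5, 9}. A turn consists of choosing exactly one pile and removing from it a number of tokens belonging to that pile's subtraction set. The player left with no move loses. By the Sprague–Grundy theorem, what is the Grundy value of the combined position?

1

Pile A, S = {3, 5, 7, 8}:
n :  0  1  2  3  4  5  6  7  8  9 10 11 12 13 14 15 16
G :  0  0  0  1  1  1  2  2  2  3  3  0  0  0  1  1  1
G_A(16) = 1.
Pile B, S = {1, 2}:
n :  0  1  2  3  4  5  6  7  8  9 10 11 12 13 14 15 16 17 18 19 20 21 22 23 24
G :  0  1  2  0  1  2  0  1  2  0  1  2  0  1  2  0  1  2  0  1  2  0  1  2  0
G_B(24) = 0.
Pile C, S = {1, 5, 9}:
n :  0  1  2  3  4  5  6  7  8  9 10 11 12 13 14 15 16 17 18 19 20 21 22 23 24 25 26
G :  0  1  0  1  0  1  0  1  0  1  0  1  0  1  0  1  0  1  0  1  0  1  0  1  0  1  0
G_C(26) = 0.
Combined Grundy value = 1 ⊕ 0 ⊕ 0 = 1.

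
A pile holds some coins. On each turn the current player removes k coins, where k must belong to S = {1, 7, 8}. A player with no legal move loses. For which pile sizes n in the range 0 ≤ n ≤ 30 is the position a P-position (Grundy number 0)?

n :  0  1  2  3  4  5  6  7  8  9 10 11 12 13 14 15 16 17 18 19 20 21 22 23 24 25 26 27 28 29 30
G :  0  1  0  1  0  1  0  1  2  3  2  3  2  3  2  0  1  0  1  0  1  0  1  2  3  2  3  2  3  2  0
P-positions are exactly the n with G(n) = 0.

0, 2, 4, 6, 15, 17, 19, 21, 30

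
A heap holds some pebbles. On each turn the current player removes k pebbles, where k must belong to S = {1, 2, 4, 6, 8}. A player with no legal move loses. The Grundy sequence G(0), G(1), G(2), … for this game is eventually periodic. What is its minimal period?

G(0) = 0
G(1) = mex{0} = 1
G(2) = mex{1,0} = 2
G(3) = mex{2,1} = 0
G(4) = mex{0,2,0} = 1
G(5) = mex{1,0,1} = 2
G(6) = mex{2,1,2,0} = 3
G(7) = mex{3,2,0,1} = 4
G(8) = mex{4,3,1,2,0} = 5
G(9) = mex{5,4,2,0,1} = 3
G(10) = mex{3,5,3,1,2} = 0
G(11) = mex{0,3,4,2,0} = 1
G(12) = mex{1,0,5,3,1} = 2
G(13) = mex{2,1,3,4,2} = 0
G(14) = mex{0,2,0,5,3} = 1
G(15) = mex{1,0,1,3,4} = 2
G(16) = mex{2,1,2,0,5} = 3
G(17) = mex{3,2,0,1,3} = 4
G(18) = mex{4,3,1,2,0} = 5
G(19) = mex{5,4,2,0,1} = 3
G(20) = mex{3,5,3,1,2} = 0
G(21) = mex{0,3,4,2,0} = 1
G(n+10) = G(n) holds for n = 0,…,7 (a full window of length max(S) = 8), so the sequence is purely periodic with period 10.

10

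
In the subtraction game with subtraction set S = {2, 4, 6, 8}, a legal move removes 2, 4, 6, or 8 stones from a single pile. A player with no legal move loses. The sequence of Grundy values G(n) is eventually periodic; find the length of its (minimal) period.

G(0) = 0
G(1) = mex{} = 0
G(2) = mex{0} = 1
G(3) = mex{0} = 1
G(4) = mex{1,0} = 2
G(5) = mex{1,0} = 2
G(6) = mex{2,1,0} = 3
G(7) = mex{2,1,0} = 3
G(8) = mex{3,2,1,0} = 4
G(9) = mex{3,2,1,0} = 4
G(10) = mex{4,3,2,1} = 0
G(11) = mex{4,3,2,1} = 0
G(12) = mex{0,4,3,2} = 1
G(13) = mex{0,4,3,2} = 1
G(14) = mex{1,0,4,3} = 2
G(15) = mex{1,0,4,3} = 2
G(16) = mex{2,1,0,4} = 3
G(17) = mex{2,1,0,4} = 3
G(18) = mex{3,2,1,0} = 4
G(19) = mex{3,2,1,0} = 4
G(20) = mex{4,3,2,1} = 0
G(21) = mex{4,3,2,1} = 0
G(n+10) = G(n) holds for n = 0,…,7 (a full window of length max(S) = 8), so the sequence is purely periodic with period 10.

10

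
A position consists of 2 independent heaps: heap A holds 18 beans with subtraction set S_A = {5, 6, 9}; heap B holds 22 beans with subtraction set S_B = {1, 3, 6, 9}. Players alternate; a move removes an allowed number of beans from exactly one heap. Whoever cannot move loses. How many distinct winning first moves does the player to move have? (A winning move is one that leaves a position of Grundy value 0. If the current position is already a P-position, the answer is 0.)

Heap A, S = {5, 6, 9}:
G(0) = 0
G(1) = mex{} = 0
G(2) = mex{} = 0
G(3) = mex{} = 0
G(4) = mex{} = 0
G(5) = mex{0} = 1
G(6) = mex{0,0} = 1
G(7) = mex{0,0} = 1
G(8) = mex{0,0} = 1
G(9) = mex{0,0,0} = 1
G(10) = mex{1,0,0} = 2
G(11) = mex{1,1,0} = 2
G(12) = mex{1,1,0} = 2
G(13) = mex{1,1,0} = 2
G(14) = mex{1,1,1} = 0
G(15) = mex{2,1,1} = 0
G(16) = mex{2,2,1} = 0
G(17) = mex{2,2,1} = 0
G(18) = mex{2,2,1} = 0
G_A(18) = 0.
Heap B, S = {1, 3, 6, 9}:
G(0) = 0
G(1) = mex{0} = 1
G(2) = mex{1} = 0
G(3) = mex{0,0} = 1
G(4) = mex{1,1} = 0
G(5) = mex{0,0} = 1
G(6) = mex{1,1,0} = 2
G(7) = mex{2,0,1} = 3
G(8) = mex{3,1,0} = 2
G(9) = mex{2,2,1,0} = 3
G(10) = mex{3,3,0,1} = 2
G(11) = mex{2,2,1,0} = 3
G(12) = mex{3,3,2,1} = 0
G(13) = mex{0,2,3,0} = 1
G(14) = mex{1,3,2,1} = 0
G(15) = mex{0,0,3,2} = 1
G(16) = mex{1,1,2,3} = 0
G(17) = mex{0,0,3,2} = 1
G(18) = mex{1,1,0,3} = 2
G(19) = mex{2,0,1,2} = 3
G(20) = mex{3,1,0,3} = 2
G(21) = mex{2,2,1,0} = 3
G(22) = mex{3,3,0,1} = 2
G_B(22) = 2.
Combined Grundy value = 0 ⊕ 2 = 2.
A winning move leaves total XOR = 0, i.e. changes one component's Grundy value g to g ⊕ X where X is the current total.
Heap A: need g' = 0⊕2 = 2. Options: 18−5→G=2, 18−6→G=2, 18−9→G=1. Hits: 2.
Heap B: need g' = 2⊕2 = 0. Options: 22−1→G=3, 22−3→G=3, 22−6→G=0, 22−9→G=1. Hits: 1.

3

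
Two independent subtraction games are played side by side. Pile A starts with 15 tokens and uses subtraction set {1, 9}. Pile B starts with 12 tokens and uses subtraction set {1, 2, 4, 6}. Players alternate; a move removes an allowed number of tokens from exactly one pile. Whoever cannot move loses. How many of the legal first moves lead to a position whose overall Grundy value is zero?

Pile A, S = {1, 9}:
G(0) = 0
G(1) = mex{0} = 1
G(2) = mex{1} = 0
G(3) = mex{0} = 1
G(4) = mex{1} = 0
G(5) = mex{0} = 1
G(6) = mex{1} = 0
G(7) = mex{0} = 1
G(8) = mex{1} = 0
G(9) = mex{0,0} = 1
G(10) = mex{1,1} = 0
G(11) = mex{0,0} = 1
G(12) = mex{1,1} = 0
G(13) = mex{0,0} = 1
G(14) = mex{1,1} = 0
G(15) = mex{0,0} = 1
G_A(15) = 1.
Pile B, S = {1, 2, 4, 6}:
G(0) = 0
G(1) = mex{0} = 1
G(2) = mex{1,0} = 2
G(3) = mex{2,1} = 0
G(4) = mex{0,2,0} = 1
G(5) = mex{1,0,1} = 2
G(6) = mex{2,1,2,0} = 3
G(7) = mex{3,2,0,1} = 4
G(8) = mex{4,3,1,2} = 0
G(9) = mex{0,4,2,0} = 1
G(10) = mex{1,0,3,1} = 2
G(11) = mex{2,1,4,2} = 0
G(12) = mex{0,2,0,3} = 1
G_B(12) = 1.
Combined Grundy value = 1 ⊕ 1 = 0.
A winning move leaves total XOR = 0, i.e. changes one component's Grundy value g to g ⊕ X where X is the current total.
Pile A: target g' = 1⊕0 = 1, but every legal move changes the Grundy value (mex property), so 0 moves.
Pile B: target g' = 1⊕0 = 1, but every legal move changes the Grundy value (mex property), so 0 moves.

0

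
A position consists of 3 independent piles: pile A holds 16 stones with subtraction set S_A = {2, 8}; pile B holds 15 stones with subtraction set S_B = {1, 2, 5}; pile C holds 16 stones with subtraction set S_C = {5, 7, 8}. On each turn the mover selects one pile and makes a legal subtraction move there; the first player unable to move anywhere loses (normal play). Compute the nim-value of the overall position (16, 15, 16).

1

Pile A, S = {2, 8}:
n :  0  1  2  3  4  5  6  7  8  9 10 11 12 13 14 15 16
G :  0  0  1  1  0  0  1  1  2  2  0  0  1  1  0  0  1
G_A(16) = 1.
Pile B, S = {1, 2, 5}:
G(0) = 0
G(1) = mex{0} = 1
G(2) = mex{1,0} = 2
G(3) = mex{2,1} = 0
G(4) = mex{0,2} = 1
G(5) = mex{1,0,0} = 2
G(6) = mex{2,1,1} = 0
G(7) = mex{0,2,2} = 1
G(8) = mex{1,0,0} = 2
G(9) = mex{2,1,1} = 0
G(10) = mex{0,2,2} = 1
G(11) = mex{1,0,0} = 2
G(12) = mex{2,1,1} = 0
G(13) = mex{0,2,2} = 1
G(14) = mex{1,0,0} = 2
G(15) = mex{2,1,1} = 0
G_B(15) = 0.
Pile C, S = {5, 7, 8}:
n :  0  1  2  3  4  5  6  7  8  9 10 11 12 13 14 15 16
G :  0  0  0  0  0  1  1  1  1  1  2  2  2  0  0  0  0
G_C(16) = 0.
Combined Grundy value = 1 ⊕ 0 ⊕ 0 = 1.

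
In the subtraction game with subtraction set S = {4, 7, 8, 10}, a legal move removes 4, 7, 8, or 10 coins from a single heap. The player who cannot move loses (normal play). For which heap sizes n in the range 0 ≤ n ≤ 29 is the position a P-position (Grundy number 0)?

0, 1, 2, 3, 14, 15, 16, 17, 28, 29

n :  0  1  2  3  4  5  6  7  8  9 10 11 12 13 14 15 16 17 18 19 20 21 22 23 24 25 26 27 28 29
G :  0  0  0  0  1  1  1  1  2  2  2  2  3  3  0  0  0  0  1  1  1  1  2  2  2  2  3  3  0  0
P-positions are exactly the n with G(n) = 0.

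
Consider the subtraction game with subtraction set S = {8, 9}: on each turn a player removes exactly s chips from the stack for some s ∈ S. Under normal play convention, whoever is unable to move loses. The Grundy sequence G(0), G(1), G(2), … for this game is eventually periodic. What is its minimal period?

n :  0  1  2  3  4  5  6  7  8  9 10 11 12 13 14 15 16 17 18 19 20 21 22 23 24 25 26 27 28 29 30 31 32 33 34 35
G :  0  0  0  0  0  0  0  0  1  1  1  1  1  1  1  1  2  0  0  0  0  0  0  0  0  1  1  1  1  1  1  1  1  2  0  0
G(n+17) = G(n) holds for n = 0,…,8 (a full window of length max(S) = 9), so the sequence is purely periodic with period 17.

17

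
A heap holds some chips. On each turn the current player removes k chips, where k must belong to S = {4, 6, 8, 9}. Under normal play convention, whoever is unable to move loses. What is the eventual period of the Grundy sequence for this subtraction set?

13

G(0) = 0
G(1) = mex{} = 0
G(2) = mex{} = 0
G(3) = mex{} = 0
G(4) = mex{0} = 1
G(5) = mex{0} = 1
G(6) = mex{0,0} = 1
G(7) = mex{0,0} = 1
G(8) = mex{1,0,0} = 2
G(9) = mex{1,0,0,0} = 2
G(10) = mex{1,1,0,0} = 2
G(11) = mex{1,1,0,0} = 2
G(12) = mex{2,1,1,0} = 3
G(13) = mex{2,1,1,1} = 0
G(14) = mex{2,2,1,1} = 0
G(15) = mex{2,2,1,1} = 0
G(16) = mex{3,2,2,1} = 0
G(17) = mex{0,2,2,2} = 1
G(18) = mex{0,3,2,2} = 1
G(19) = mex{0,0,2,2} = 1
G(20) = mex{0,0,3,2} = 1
G(21) = mex{1,0,0,3} = 2
G(22) = mex{1,0,0,0} = 2
G(23) = mex{1,1,0,0} = 2
G(24) = mex{1,1,0,0} = 2
G(25) = mex{2,1,1,0} = 3
G(26) = mex{2,1,1,1} = 0
G(27) = mex{2,2,1,1} = 0
G(n+13) = G(n) holds for n = 0,…,8 (a full window of length max(S) = 9), so the sequence is purely periodic with period 13.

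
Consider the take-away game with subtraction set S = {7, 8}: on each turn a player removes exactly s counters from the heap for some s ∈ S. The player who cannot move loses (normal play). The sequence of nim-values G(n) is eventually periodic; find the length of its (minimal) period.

G(0) = 0
G(1) = mex{} = 0
G(2) = mex{} = 0
G(3) = mex{} = 0
G(4) = mex{} = 0
G(5) = mex{} = 0
G(6) = mex{} = 0
G(7) = mex{0} = 1
G(8) = mex{0,0} = 1
G(9) = mex{0,0} = 1
G(10) = mex{0,0} = 1
G(11) = mex{0,0} = 1
G(12) = mex{0,0} = 1
G(13) = mex{0,0} = 1
G(14) = mex{1,0} = 2
G(15) = mex{1,1} = 0
G(16) = mex{1,1} = 0
G(17) = mex{1,1} = 0
G(18) = mex{1,1} = 0
G(19) = mex{1,1} = 0
G(20) = mex{1,1} = 0
G(21) = mex{2,1} = 0
G(22) = mex{0,2} = 1
G(23) = mex{0,0} = 1
G(24) = mex{0,0} = 1
G(25) = mex{0,0} = 1
G(26) = mex{0,0} = 1
G(27) = mex{0,0} = 1
G(28) = mex{0,0} = 1
G(29) = mex{1,0} = 2
G(30) = mex{1,1} = 0
G(31) = mex{1,1} = 0
G(n+15) = G(n) holds for n = 0,…,7 (a full window of length max(S) = 8), so the sequence is purely periodic with period 15.

15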